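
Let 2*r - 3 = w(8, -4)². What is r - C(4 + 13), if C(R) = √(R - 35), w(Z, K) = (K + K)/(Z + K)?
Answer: 7/2 - 3*I*√2 ≈ 3.5 - 4.2426*I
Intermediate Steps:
w(Z, K) = 2*K/(K + Z) (w(Z, K) = (2*K)/(K + Z) = 2*K/(K + Z))
C(R) = √(-35 + R)
r = 7/2 (r = 3/2 + (2*(-4)/(-4 + 8))²/2 = 3/2 + (2*(-4)/4)²/2 = 3/2 + (2*(-4)*(¼))²/2 = 3/2 + (½)*(-2)² = 3/2 + (½)*4 = 3/2 + 2 = 7/2 ≈ 3.5000)
r - C(4 + 13) = 7/2 - √(-35 + (4 + 13)) = 7/2 - √(-35 + 17) = 7/2 - √(-18) = 7/2 - 3*I*√2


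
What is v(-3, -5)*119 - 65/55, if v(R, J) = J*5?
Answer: -32738/11 ≈ -2976.2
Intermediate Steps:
v(R, J) = 5*J
v(-3, -5)*119 - 65/55 = (5*(-5))*119 - 65/55 = -25*119 - 65*1/55 = -2975 - 13/11 = -32738/11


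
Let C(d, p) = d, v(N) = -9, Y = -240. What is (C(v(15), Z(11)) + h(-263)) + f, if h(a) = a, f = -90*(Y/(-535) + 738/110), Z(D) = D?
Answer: -1078358/1177 ≈ -916.19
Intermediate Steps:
f = -758214/1177 (f = -90*(-240/(-535) + 738/110) = -90*(-240*(-1/535) + 738*(1/110)) = -90*(48/107 + 369/55) = -90*42123/5885 = -758214/1177 ≈ -644.19)
(C(v(15), Z(11)) + h(-263)) + f = (-9 - 263) - 758214/1177 = -272 - 758214/1177 = -1078358/1177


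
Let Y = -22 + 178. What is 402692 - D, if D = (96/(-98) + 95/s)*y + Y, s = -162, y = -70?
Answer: 228175757/567 ≈ 4.0243e+5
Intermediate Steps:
Y = 156
D = 150607/567 (D = (96/(-98) + 95/(-162))*(-70) + 156 = (96*(-1/98) + 95*(-1/162))*(-70) + 156 = (-48/49 - 95/162)*(-70) + 156 = -12431/7938*(-70) + 156 = 62155/567 + 156 = 150607/567 ≈ 265.62)
402692 - D = 402692 - 1*150607/567 = 402692 - 150607/567 = 228175757/567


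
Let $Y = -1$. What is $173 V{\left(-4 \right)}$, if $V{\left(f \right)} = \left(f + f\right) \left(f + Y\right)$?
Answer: $6920$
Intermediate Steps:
$V{\left(f \right)} = 2 f \left(-1 + f\right)$ ($V{\left(f \right)} = \left(f + f\right) \left(f - 1\right) = 2 f \left(-1 + f\right)$)
$173 V{\left(-4 \right)} = 173 \cdot 2 \left(-4\right) \left(-1 - 4\right) = 173 \cdot 2 \left(-4\right) \left(-5\right) = 173 \cdot 40 = 6920$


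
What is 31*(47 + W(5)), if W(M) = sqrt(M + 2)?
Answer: 1457 + 31*sqrt(7) ≈ 1539.0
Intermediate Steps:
W(M) = sqrt(2 + M)
31*(47 + W(5)) = 31*(47 + sqrt(2 + 5)) = 31*(47 + sqrt(7)) = 1457 + 31*sqrt(7)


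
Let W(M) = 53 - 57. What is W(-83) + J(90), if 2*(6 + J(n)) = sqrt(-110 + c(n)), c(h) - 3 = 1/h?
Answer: -10 + I*sqrt(96290)/60 ≈ -10.0 + 5.1718*I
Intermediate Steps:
c(h) = 3 + 1/h
J(n) = -6 + sqrt(-107 + 1/n)/2 (J(n) = -6 + sqrt(-110 + (3 + 1/n))/2 = -6 + sqrt(-107 + 1/n)/2)
W(M) = -4
W(-83) + J(90) = -4 + (-6 + sqrt(-107 + 1/90)/2) = -4 + (-6 + sqrt(-9629/90)/2) = -4 + (-6 + (I*sqrt(96290)/30)/2) = -4 + (-6 + I*sqrt(96290)/60) = -10 + I*sqrt(96290)/60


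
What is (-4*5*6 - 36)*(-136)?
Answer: 21216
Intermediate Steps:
(-4*5*6 - 36)*(-136) = (-20*6 - 36)*(-136) = (-120 - 36)*(-136) = -156*(-136) = 21216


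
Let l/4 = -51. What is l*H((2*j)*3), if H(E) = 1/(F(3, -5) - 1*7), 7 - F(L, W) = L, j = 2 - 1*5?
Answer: 68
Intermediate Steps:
j = -3 (j = 2 - 5 = -3)
F(L, W) = 7 - L
H(E) = -1/3 (H(E) = 1/((7 - 1*3) - 1*7) = 1/((7 - 3) - 7) = 1/(4 - 7) = 1/(-3) = -1/3)
l = -204 (l = 4*(-51) = -204)
l*H((2*j)*3) = -204*(-1/3) = 68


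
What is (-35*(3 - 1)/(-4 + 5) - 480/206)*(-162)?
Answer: 1206900/103 ≈ 11717.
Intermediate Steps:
(-35*(3 - 1)/(-4 + 5) - 480/206)*(-162) = (-70/1 - 480*1/206)*(-162) = (-70 - 240/103)*(-162) = -7450/103*(-162) = 1206900/103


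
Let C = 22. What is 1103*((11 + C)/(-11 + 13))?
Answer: 36399/2 ≈ 18200.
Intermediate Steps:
1103*((11 + C)/(-11 + 13)) = 1103*((11 + 22)/(-11 + 13)) = 1103*(33/2) = 36399/2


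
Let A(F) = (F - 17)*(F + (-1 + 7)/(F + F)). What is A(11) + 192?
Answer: 1368/11 ≈ 124.36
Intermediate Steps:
A(F) = (-17 + F)*(F + 3/F) (A(F) = (-17 + F)*(F + 6/((2*F))) = (-17 + F)*(F + 6*(1/(2*F))) = (-17 + F)*(F + 3/F))
A(11) + 192 = (3 + 11² - 51/11 - 17*11) + 192 = (3 + 121 - 51*1/11 - 187) + 192 = (3 + 121 - 51/11 - 187) + 192 = -744/11 + 192 = 1368/11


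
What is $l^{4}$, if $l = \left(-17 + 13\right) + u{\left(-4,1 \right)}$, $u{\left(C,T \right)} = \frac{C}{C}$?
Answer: $81$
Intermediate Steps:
$u{\left(C,T \right)} = 1$
$l = -3$ ($l = \left(-17 + 13\right) + 1 = -4 + 1 = -3$)
$l^{4} = \left(-3\right)^{4} = 81$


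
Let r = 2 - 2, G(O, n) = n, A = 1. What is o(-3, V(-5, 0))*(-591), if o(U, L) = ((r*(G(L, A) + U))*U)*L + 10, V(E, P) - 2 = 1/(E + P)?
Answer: -5910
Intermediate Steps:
V(E, P) = 2 + 1/(E + P)
r = 0
o(U, L) = 10 (o(U, L) = ((0*(1 + U))*U)*L + 10 = (0*U)*L + 10 = 0*L + 10 = 0 + 10 = 10)
o(-3, V(-5, 0))*(-591) = 10*(-591) = -5910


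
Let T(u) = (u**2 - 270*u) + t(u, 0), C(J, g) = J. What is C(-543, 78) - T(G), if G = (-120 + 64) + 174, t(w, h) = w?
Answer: 17275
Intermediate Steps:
G = 118 (G = -56 + 174 = 118)
T(u) = u**2 - 269*u (T(u) = (u**2 - 270*u) + u = u**2 - 269*u)
C(-543, 78) - T(G) = -543 - 118*(-269 + 118) = -543 - 118*(-151) = -543 - 1*(-17818) = -543 + 17818 = 17275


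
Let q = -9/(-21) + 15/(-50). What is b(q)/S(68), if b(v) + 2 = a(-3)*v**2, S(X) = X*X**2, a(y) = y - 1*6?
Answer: -10529/1540716800 ≈ -6.8338e-6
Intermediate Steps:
a(y) = -6 + y (a(y) = y - 6 = -6 + y)
q = 9/70 (q = -9*(-1/21) + 15*(-1/50) = 3/7 - 3/10 = 9/70 ≈ 0.12857)
S(X) = X**3
b(v) = -2 - 9*v**2 (b(v) = -2 + (-6 - 3)*v**2 = -2 - 9*v**2)
b(q)/S(68) = (-2 - 9*(9/70)**2)/(68**3) = (-2 - 9*81/4900)/314432 = (-2 - 729/4900)*(1/314432) = -10529/4900*1/314432 = -10529/1540716800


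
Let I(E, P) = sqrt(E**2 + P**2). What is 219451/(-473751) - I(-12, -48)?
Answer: -219451/473751 - 12*sqrt(17) ≈ -49.940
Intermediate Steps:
219451/(-473751) - I(-12, -48) = 219451/(-473751) - sqrt((-12)**2 + (-48)**2) = 219451*(-1/473751) - sqrt(144 + 2304) = -219451/473751 - sqrt(2448) = -219451/473751 - 12*sqrt(17)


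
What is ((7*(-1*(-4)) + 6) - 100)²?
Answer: 4356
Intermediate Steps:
((7*(-1*(-4)) + 6) - 100)² = ((7*4 + 6) - 100)² = ((28 + 6) - 100)² = (34 - 100)² = (-66)² = 4356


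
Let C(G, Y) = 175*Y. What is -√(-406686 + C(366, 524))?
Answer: -I*√314986 ≈ -561.24*I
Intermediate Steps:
-√(-406686 + C(366, 524)) = -√(-406686 + 175*524) = -√(-406686 + 91700) = -√(-314986) = -I*√314986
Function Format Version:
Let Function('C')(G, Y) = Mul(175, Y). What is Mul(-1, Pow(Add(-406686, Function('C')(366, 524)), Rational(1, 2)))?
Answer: Mul(-1, I, Pow(314986, Rational(1, 2))) ≈ Mul(-561.24, I)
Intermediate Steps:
Mul(-1, Pow(Add(-406686, Function('C')(366, 524)), Rational(1, 2))) = Mul(-1, Pow(Add(-406686, Mul(175, 524)), Rational(1, 2))) = Mul(-1, Pow(Add(-406686, 91700), Rational(1, 2))) = Mul(-1, Pow(-314986, Rational(1, 2))) = Mul(-1, Mul(I, Pow(314986, Rational(1, 2)))) = Mul(-1, I, Pow(314986, Rational(1, 2)))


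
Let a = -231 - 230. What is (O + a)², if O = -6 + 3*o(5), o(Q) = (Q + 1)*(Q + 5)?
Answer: 82369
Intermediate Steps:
o(Q) = (1 + Q)*(5 + Q)
O = 174 (O = -6 + 3*(5 + 5² + 6*5) = -6 + 3*(5 + 25 + 30) = -6 + 3*60 = -6 + 180 = 174)
a = -461
(O + a)² = (174 - 461)² = (-287)² = 82369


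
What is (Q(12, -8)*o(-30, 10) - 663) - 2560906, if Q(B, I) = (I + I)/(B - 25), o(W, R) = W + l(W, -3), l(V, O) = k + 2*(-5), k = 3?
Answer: -33300989/13 ≈ -2.5616e+6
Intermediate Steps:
l(V, O) = -7 (l(V, O) = 3 + 2*(-5) = 3 - 10 = -7)
o(W, R) = -7 + W (o(W, R) = W - 7 = -7 + W)
Q(B, I) = 2*I/(-25 + B) (Q(B, I) = (2*I)/(-25 + B) = 2*I/(-25 + B))
(Q(12, -8)*o(-30, 10) - 663) - 2560906 = ((2*(-8)/(-25 + 12))*(-7 - 30) - 663) - 2560906 = ((2*(-8)/(-13))*(-37) - 663) - 2560906 = ((2*(-8)*(-1/13))*(-37) - 663) - 2560906 = ((16/13)*(-37) - 663) - 2560906 = (-592/13 - 663) - 2560906 = -9211/13 - 2560906 = -33300989/13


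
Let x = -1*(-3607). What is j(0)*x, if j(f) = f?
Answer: 0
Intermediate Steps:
x = 3607
j(0)*x = 0*3607 = 0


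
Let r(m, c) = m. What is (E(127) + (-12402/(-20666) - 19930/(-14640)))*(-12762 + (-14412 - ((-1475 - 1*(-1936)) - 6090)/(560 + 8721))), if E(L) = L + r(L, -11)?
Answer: -16008509263347065/2301613752 ≈ -6.9553e+6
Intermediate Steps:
E(L) = 2*L (E(L) = L + L = 2*L)
(E(127) + (-12402/(-20666) - 19930/(-14640)))*(-12762 + (-14412 - ((-1475 - 1*(-1936)) - 6090)/(560 + 8721))) = (2*127 + (-12402/(-20666) - 19930/(-14640)))*(-12762 + (-14412 - ((-1475 - 1*(-1936)) - 6090)/(560 + 8721))) = (254 + (-12402*(-1/20666) - 19930*(-1/14640)))*(-12762 + (-14412 - ((-1475 + 1936) - 6090)/9281)) = (254 + (6201/10333 + 1993/1464))*(-12762 + (-14412 - (461 - 6090)/9281)) = (254 + 29671933/15127512)*(-12762 + (-14412 - (-5629)/9281)) = 3872059981*(-12762 + (-14412 - 1*(-5629/9281)))/15127512 = 3872059981*(-12762 + (-14412 + 5629/9281))/15127512 = 3872059981*(-12762 - 133752143/9281)/15127512 = (3872059981/15127512)*(-252196265/9281) = -16008509263347065/2301613752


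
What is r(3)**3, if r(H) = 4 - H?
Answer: 1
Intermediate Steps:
r(3)**3 = (4 - 1*3)**3 = (4 - 3)**3 = 1**3 = 1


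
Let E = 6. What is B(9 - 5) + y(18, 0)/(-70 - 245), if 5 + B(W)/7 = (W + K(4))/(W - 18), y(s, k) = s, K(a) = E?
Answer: -1402/35 ≈ -40.057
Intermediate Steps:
K(a) = 6
B(W) = -35 + 7*(6 + W)/(-18 + W) (B(W) = -35 + 7*((W + 6)/(W - 18)) = -35 + 7*((6 + W)/(-18 + W)) = -35 + 7*(6 + W)/(-18 + W))
B(9 - 5) + y(18, 0)/(-70 - 245) = 28*(24 - (9 - 5))/(-18 + (9 - 5)) + 18/(-70 - 245) = 28*(24 - 1*4)/(-18 + 4) + 18/(-315) = 28*(24 - 4)/(-14) - 1/315*18 = 28*(-1/14)*20 - 2/35 = -40 - 2/35 = -1402/35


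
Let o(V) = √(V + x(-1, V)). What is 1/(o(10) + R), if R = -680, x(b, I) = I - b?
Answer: -680/462379 - √21/462379 ≈ -0.0014806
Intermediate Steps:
o(V) = √(1 + 2*V) (o(V) = √(V + (V - 1*(-1))) = √(V + (V + 1)) = √(V + (1 + V)) = √(1 + 2*V))
1/(o(10) + R) = 1/(√(1 + 2*10) - 680) = 1/(√(1 + 20) - 680) = 1/(√21 - 680) = 1/(-680 + √21)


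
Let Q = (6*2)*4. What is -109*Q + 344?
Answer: -4888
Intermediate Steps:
Q = 48 (Q = 12*4 = 48)
-109*Q + 344 = -109*48 + 344 = -5232 + 344 = -4888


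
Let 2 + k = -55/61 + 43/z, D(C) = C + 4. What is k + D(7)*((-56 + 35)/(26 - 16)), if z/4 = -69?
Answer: -2201933/84180 ≈ -26.157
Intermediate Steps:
z = -276 (z = 4*(-69) = -276)
D(C) = 4 + C
k = -51475/16836 (k = -2 + (-55/61 + 43/(-276)) = -2 + (-55*1/61 + 43*(-1/276)) = -2 + (-55/61 - 43/276) = -2 - 17803/16836 = -51475/16836 ≈ -3.0574)
k + D(7)*((-56 + 35)/(26 - 16)) = -51475/16836 + (4 + 7)*((-56 + 35)/(26 - 16)) = -51475/16836 + 11*(-21/10) = -51475/16836 - 231/10 = -2201933/84180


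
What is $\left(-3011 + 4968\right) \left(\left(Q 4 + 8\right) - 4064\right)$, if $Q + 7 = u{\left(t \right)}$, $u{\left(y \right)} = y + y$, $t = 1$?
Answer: $-7976732$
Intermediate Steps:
$u{\left(y \right)} = 2 y$
$Q = -5$ ($Q = -7 + 2 \cdot 1 = -7 + 2 = -5$)
$\left(-3011 + 4968\right) \left(\left(Q 4 + 8\right) - 4064\right) = \left(-3011 + 4968\right) \left(\left(\left(-5\right) 4 + 8\right) - 4064\right) = 1957 \left(\left(-20 + 8\right) - 4064\right) = 1957 \left(-12 - 4064\right) = 1957 \left(-4076\right) = -7976732$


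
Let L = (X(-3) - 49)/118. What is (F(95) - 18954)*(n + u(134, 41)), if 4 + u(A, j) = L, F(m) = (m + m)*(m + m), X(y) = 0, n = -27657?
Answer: -27982674931/59 ≈ -4.7428e+8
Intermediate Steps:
F(m) = 4*m² (F(m) = (2*m)*(2*m) = 4*m²)
L = -49/118 (L = (0 - 49)/118 = -49*1/118 = -49/118 ≈ -0.41525)
u(A, j) = -521/118 (u(A, j) = -4 - 49/118 = -521/118)
(F(95) - 18954)*(n + u(134, 41)) = (4*95² - 18954)*(-27657 - 521/118) = (4*9025 - 18954)*(-3264047/118) = (36100 - 18954)*(-3264047/118) = 17146*(-3264047/118) = -27982674931/59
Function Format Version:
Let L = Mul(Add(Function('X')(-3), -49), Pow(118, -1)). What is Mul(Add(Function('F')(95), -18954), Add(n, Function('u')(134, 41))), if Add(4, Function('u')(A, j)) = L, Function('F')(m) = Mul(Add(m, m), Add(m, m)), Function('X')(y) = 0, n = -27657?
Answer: Rational(-27982674931, 59) ≈ -4.7428e+8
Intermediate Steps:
Function('F')(m) = Mul(4, Pow(m, 2)) (Function('F')(m) = Mul(Mul(2, m), Mul(2, m)) = Mul(4, Pow(m, 2)))
L = Rational(-49, 118) (L = Mul(Add(0, -49), Pow(118, -1)) = Mul(-49, Rational(1, 118)) = Rational(-49, 118) ≈ -0.41525)
Function('u')(A, j) = Rational(-521, 118) (Function('u')(A, j) = Add(-4, Rational(-49, 118)) = Rational(-521, 118))
Mul(Add(Function('F')(95), -18954), Add(n, Function('u')(134, 41))) = Mul(Add(Mul(4, Pow(95, 2)), -18954), Add(-27657, Rational(-521, 118))) = Mul(Add(Mul(4, 9025), -18954), Rational(-3264047, 118)) = Mul(Add(36100, -18954), Rational(-3264047, 118)) = Mul(17146, Rational(-3264047, 118)) = Rational(-27982674931, 59)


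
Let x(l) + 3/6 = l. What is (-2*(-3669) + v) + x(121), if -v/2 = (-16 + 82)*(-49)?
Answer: 27853/2 ≈ 13927.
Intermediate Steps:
v = 6468 (v = -2*(-16 + 82)*(-49) = -132*(-49) = -2*(-3234) = 6468)
x(l) = -1/2 + l
(-2*(-3669) + v) + x(121) = (-2*(-3669) + 6468) + (-1/2 + 121) = (7338 + 6468) + 241/2 = 13806 + 241/2 = 27853/2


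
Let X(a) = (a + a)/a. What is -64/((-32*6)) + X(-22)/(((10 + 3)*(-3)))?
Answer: 11/39 ≈ 0.28205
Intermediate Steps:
X(a) = 2 (X(a) = (2*a)/a = 2)
-64/((-32*6)) + X(-22)/(((10 + 3)*(-3))) = -64/((-32*6)) + 2/(((10 + 3)*(-3))) = -64/(-192) + 2/((13*(-3))) = -64*(-1/192) + 2/(-39) = 1/3 + 2*(-1/39) = 1/3 - 2/39 = 11/39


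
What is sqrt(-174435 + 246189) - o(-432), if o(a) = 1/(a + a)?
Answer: 1/864 + sqrt(71754) ≈ 267.87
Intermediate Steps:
o(a) = 1/(2*a)
sqrt(-174435 + 246189) - o(-432) = sqrt(-174435 + 246189) - 1/(2*(-432)) = sqrt(71754) - (-1)/(2*432) = sqrt(71754) - 1*(-1/864) = sqrt(71754) + 1/864 = 1/864 + sqrt(71754)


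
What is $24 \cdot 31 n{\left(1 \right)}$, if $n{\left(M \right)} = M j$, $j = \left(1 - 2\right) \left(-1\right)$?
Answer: $744$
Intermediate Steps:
$j = 1$ ($j = \left(-1\right) \left(-1\right) = 1$)
$n{\left(M \right)} = M$ ($n{\left(M \right)} = M 1 = M$)
$24 \cdot 31 n{\left(1 \right)} = 24 \cdot 31 \cdot 1 = 744 \cdot 1 = 744$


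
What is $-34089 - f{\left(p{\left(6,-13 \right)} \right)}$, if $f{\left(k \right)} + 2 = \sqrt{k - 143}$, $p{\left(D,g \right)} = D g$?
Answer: $-34087 - i \sqrt{221} \approx -34087.0 - 14.866 i$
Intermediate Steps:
$f{\left(k \right)} = -2 + \sqrt{-143 + k}$ ($f{\left(k \right)} = -2 + \sqrt{k - 143} = -2 + \sqrt{-143 + k}$)
$-34089 - f{\left(p{\left(6,-13 \right)} \right)} = -34089 - \left(-2 + \sqrt{-143 + 6 \left(-13\right)}\right) = -34089 - \left(-2 + \sqrt{-143 - 78}\right) = -34089 - \left(-2 + \sqrt{-221}\right) = -34089 - \left(-2 + i \sqrt{221}\right) = -34089 + \left(2 - i \sqrt{221}\right) = -34087 - i \sqrt{221}$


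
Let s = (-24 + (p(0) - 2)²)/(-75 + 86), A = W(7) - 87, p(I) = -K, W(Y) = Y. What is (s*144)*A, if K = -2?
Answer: 276480/11 ≈ 25135.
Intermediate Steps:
p(I) = 2 (p(I) = -1*(-2) = 2)
A = -80 (A = 7 - 87 = -80)
s = -24/11 (s = (-24 + (2 - 2)²)/(-75 + 86) = (-24 + 0²)/11 = (-24 + 0)*(1/11) = -24*1/11 = -24/11 ≈ -2.1818)
(s*144)*A = -24/11*144*(-80) = -3456/11*(-80) = 276480/11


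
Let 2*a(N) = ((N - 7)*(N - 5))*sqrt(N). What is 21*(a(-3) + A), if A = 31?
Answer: 651 + 840*I*sqrt(3) ≈ 651.0 + 1454.9*I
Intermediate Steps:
a(N) = sqrt(N)*(-7 + N)*(-5 + N)/2 (a(N) = (((N - 7)*(N - 5))*sqrt(N))/2 = (((-7 + N)*(-5 + N))*sqrt(N))/2 = (sqrt(N)*(-7 + N)*(-5 + N))/2 = sqrt(N)*(-7 + N)*(-5 + N)/2)
21*(a(-3) + A) = 21*(sqrt(-3)*(35 + (-3)**2 - 12*(-3))/2 + 31) = 21*((I*sqrt(3))*(35 + 9 + 36)/2 + 31) = 21*((1/2)*(I*sqrt(3))*80 + 31) = 21*(40*I*sqrt(3) + 31) = 21*(31 + 40*I*sqrt(3)) = 651 + 840*I*sqrt(3)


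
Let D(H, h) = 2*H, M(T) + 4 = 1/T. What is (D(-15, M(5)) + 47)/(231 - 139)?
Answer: 17/92 ≈ 0.18478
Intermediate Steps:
M(T) = -4 + 1/T
(D(-15, M(5)) + 47)/(231 - 139) = (2*(-15) + 47)/(231 - 139) = (-30 + 47)/92 = 17*(1/92) = 17/92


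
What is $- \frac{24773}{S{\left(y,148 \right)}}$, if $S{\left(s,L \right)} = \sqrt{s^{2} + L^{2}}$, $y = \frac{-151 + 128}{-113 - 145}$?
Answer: $- \frac{6391434 \sqrt{1458018385}}{1458018385} \approx -167.39$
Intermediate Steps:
$y = \frac{23}{258}$ ($y = - \frac{23}{-258} = \left(-23\right) \left(- \frac{1}{258}\right) = \frac{23}{258} \approx 0.089147$)
$S{\left(s,L \right)} = \sqrt{L^{2} + s^{2}}$
$- \frac{24773}{S{\left(y,148 \right)}} = - \frac{24773}{\sqrt{148^{2} + \left(\frac{23}{258}\right)^{2}}} = - \frac{24773}{\sqrt{21904 + \frac{529}{66564}}} = - \frac{24773}{\sqrt{\frac{1458018385}{66564}}} = - \frac{24773}{\frac{1}{258} \sqrt{1458018385}} = - 24773 \frac{258 \sqrt{1458018385}}{1458018385} = - \frac{6391434 \sqrt{1458018385}}{1458018385}$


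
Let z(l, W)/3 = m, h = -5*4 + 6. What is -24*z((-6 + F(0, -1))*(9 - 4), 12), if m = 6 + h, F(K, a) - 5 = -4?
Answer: 576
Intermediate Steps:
h = -14 (h = -20 + 6 = -14)
F(K, a) = 1 (F(K, a) = 5 - 4 = 1)
m = -8 (m = 6 - 14 = -8)
z(l, W) = -24 (z(l, W) = 3*(-8) = -24)
-24*z((-6 + F(0, -1))*(9 - 4), 12) = -24*(-24) = 576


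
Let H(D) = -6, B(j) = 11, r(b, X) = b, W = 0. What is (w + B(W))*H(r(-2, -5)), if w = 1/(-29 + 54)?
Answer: -1656/25 ≈ -66.240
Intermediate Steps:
w = 1/25 ≈ 0.040000
(w + B(W))*H(r(-2, -5)) = (1/25 + 11)*(-6) = (276/25)*(-6) = -1656/25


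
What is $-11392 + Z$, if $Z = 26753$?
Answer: $15361$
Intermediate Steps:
$-11392 + Z = -11392 + 26753 = 15361$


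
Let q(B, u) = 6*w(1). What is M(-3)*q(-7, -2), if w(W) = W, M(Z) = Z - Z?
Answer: 0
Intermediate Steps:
M(Z) = 0
q(B, u) = 6 (q(B, u) = 6*1 = 6)
M(-3)*q(-7, -2) = 0*6 = 0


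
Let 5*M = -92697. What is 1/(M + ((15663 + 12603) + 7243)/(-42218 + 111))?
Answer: -210535/3903370124 ≈ -5.3937e-5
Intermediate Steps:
M = -92697/5 (M = (1/5)*(-92697) = -92697/5 ≈ -18539.)
1/(M + ((15663 + 12603) + 7243)/(-42218 + 111)) = 1/(-92697/5 + ((15663 + 12603) + 7243)/(-42218 + 111)) = 1/(-92697/5 + (28266 + 7243)/(-42107)) = 1/(-92697/5 + 35509*(-1/42107)) = 1/(-92697/5 - 35509/42107) = 1/(-3903370124/210535) = -210535/3903370124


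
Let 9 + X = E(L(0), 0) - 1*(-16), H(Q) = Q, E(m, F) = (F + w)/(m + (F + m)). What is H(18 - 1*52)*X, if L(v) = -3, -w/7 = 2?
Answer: -952/3 ≈ -317.33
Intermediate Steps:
w = -14 (w = -7*2 = -14)
E(m, F) = (-14 + F)/(F + 2*m) (E(m, F) = (F - 14)/(m + (F + m)) = (-14 + F)/(F + 2*m))
X = 28/3 (X = -9 + ((-14 + 0)/(0 + 2*(-3)) - 1*(-16)) = -9 + (-14/(0 - 6) + 16) = -9 + (-14/(-6) + 16) = -9 + (-⅙*(-14) + 16) = -9 + (7/3 + 16) = -9 + 55/3 = 28/3 ≈ 9.3333)
H(18 - 1*52)*X = (18 - 1*52)*(28/3) = (18 - 52)*(28/3) = -34*28/3 = -952/3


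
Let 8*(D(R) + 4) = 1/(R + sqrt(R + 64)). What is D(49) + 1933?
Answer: 35308465/18304 - sqrt(113)/18304 ≈ 1929.0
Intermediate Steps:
D(R) = -4 + 1/(8*(R + sqrt(64 + R))) (D(R) = -4 + 1/(8*(R + sqrt(R + 64))) = -4 + 1/(8*(R + sqrt(64 + R))))
D(49) + 1933 = (1/8 - 4*49 - 4*sqrt(64 + 49))/(49 + sqrt(64 + 49)) + 1933 = (1/8 - 196 - 4*sqrt(113))/(49 + sqrt(113)) + 1933 = (-1567/8 - 4*sqrt(113))/(49 + sqrt(113)) + 1933 = 1933 + (-1567/8 - 4*sqrt(113))/(49 + sqrt(113))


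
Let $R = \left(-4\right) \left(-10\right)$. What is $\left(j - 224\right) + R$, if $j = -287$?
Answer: $-471$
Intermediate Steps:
$R = 40$
$\left(j - 224\right) + R = \left(-287 - 224\right) + 40 = -511 + 40 = -471$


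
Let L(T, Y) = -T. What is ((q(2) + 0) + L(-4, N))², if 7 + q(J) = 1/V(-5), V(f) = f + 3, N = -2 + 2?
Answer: 49/4 ≈ 12.250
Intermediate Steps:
N = 0
V(f) = 3 + f
q(J) = -15/2 (q(J) = -7 + 1/(3 - 5) = -7 + 1/(-2) = -7 - ½ = -15/2)
((q(2) + 0) + L(-4, N))² = ((-15/2 + 0) - 1*(-4))² = (-15/2 + 4)² = (-7/2)² = 49/4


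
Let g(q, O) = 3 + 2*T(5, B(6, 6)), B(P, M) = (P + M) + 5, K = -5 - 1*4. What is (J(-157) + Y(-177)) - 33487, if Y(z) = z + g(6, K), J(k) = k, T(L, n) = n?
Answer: -33784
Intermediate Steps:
K = -9 (K = -5 - 4 = -9)
B(P, M) = 5 + M + P (B(P, M) = (M + P) + 5 = 5 + M + P)
g(q, O) = 37 (g(q, O) = 3 + 2*(5 + 6 + 6) = 3 + 2*17 = 3 + 34 = 37)
Y(z) = 37 + z (Y(z) = z + 37 = 37 + z)
(J(-157) + Y(-177)) - 33487 = (-157 + (37 - 177)) - 33487 = (-157 - 140) - 33487 = -297 - 33487 = -33784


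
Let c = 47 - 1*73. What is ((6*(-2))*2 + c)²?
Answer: 2500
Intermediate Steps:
c = -26 (c = 47 - 73 = -26)
((6*(-2))*2 + c)² = ((6*(-2))*2 - 26)² = (-12*2 - 26)² = (-24 - 26)² = (-50)² = 2500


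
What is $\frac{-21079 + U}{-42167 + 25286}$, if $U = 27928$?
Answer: $- \frac{2283}{5627} \approx -0.40572$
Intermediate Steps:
$\frac{-21079 + U}{-42167 + 25286} = \frac{-21079 + 27928}{-42167 + 25286} = \frac{6849}{-16881} = 6849 \left(- \frac{1}{16881}\right) = - \frac{2283}{5627}$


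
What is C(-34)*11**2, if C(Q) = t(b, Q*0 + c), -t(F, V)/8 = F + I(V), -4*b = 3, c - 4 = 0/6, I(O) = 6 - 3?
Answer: -2178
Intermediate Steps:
I(O) = 3
c = 4 (c = 4 + 0/6 = 4 + 0*(1/6) = 4 + 0 = 4)
b = -3/4 (b = -1/4*3 = -3/4 ≈ -0.75000)
t(F, V) = -24 - 8*F (t(F, V) = -8*(F + 3) = -8*(3 + F) = -24 - 8*F)
C(Q) = -18 (C(Q) = -24 - 8*(-3/4) = -24 + 6 = -18)
C(-34)*11**2 = -18*11**2 = -18*121 = -2178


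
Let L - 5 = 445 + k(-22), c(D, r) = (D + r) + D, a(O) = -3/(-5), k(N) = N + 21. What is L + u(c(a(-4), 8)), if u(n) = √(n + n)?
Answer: 449 + 2*√115/5 ≈ 453.29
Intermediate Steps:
k(N) = 21 + N
a(O) = ⅗ (a(O) = -3*(-⅕) = ⅗)
c(D, r) = r + 2*D
L = 449 (L = 5 + (445 + (21 - 22)) = 5 + (445 - 1) = 5 + 444 = 449)
u(n) = √2*√n (u(n) = √(2*n) = √2*√n)
L + u(c(a(-4), 8)) = 449 + √2*√(8 + 2*(⅗)) = 449 + √2*√(8 + 6/5) = 449 + √2*√(46/5) = 449 + √2*(√230/5) = 449 + 2*√115/5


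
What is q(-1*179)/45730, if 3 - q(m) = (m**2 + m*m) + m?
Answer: -6390/4573 ≈ -1.3973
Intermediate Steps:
q(m) = 3 - m - 2*m**2 (q(m) = 3 - ((m**2 + m*m) + m) = 3 - ((m**2 + m**2) + m) = 3 - (2*m**2 + m) = 3 - (m + 2*m**2) = 3 + (-m - 2*m**2) = 3 - m - 2*m**2)
q(-1*179)/45730 = (3 - (-1)*179 - 2*(-1*179)**2)/45730 = (3 - 1*(-179) - 2*(-179)**2)*(1/45730) = (3 + 179 - 2*32041)*(1/45730) = (3 + 179 - 64082)*(1/45730) = -63900*1/45730 = -6390/4573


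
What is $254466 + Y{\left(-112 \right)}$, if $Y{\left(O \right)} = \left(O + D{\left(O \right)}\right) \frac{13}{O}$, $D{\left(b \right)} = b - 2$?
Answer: $\frac{14251565}{56} \approx 2.5449 \cdot 10^{5}$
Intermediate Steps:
$D{\left(b \right)} = -2 + b$
$Y{\left(O \right)} = \frac{13 \left(-2 + 2 O\right)}{O}$ ($Y{\left(O \right)} = \left(O + \left(-2 + O\right)\right) \frac{13}{O} = \left(-2 + 2 O\right) \frac{13}{O} = \frac{13 \left(-2 + 2 O\right)}{O}$)
$254466 + Y{\left(-112 \right)} = 254466 + \left(26 - \frac{26}{-112}\right) = 254466 + \left(26 - - \frac{13}{56}\right) = 254466 + \left(26 + \frac{13}{56}\right) = 254466 + \frac{1469}{56} = \frac{14251565}{56}$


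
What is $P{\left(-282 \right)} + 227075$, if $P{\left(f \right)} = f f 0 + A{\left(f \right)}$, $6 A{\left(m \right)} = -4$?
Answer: $\frac{681223}{3} \approx 2.2707 \cdot 10^{5}$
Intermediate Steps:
$A{\left(m \right)} = - \frac{2}{3}$ ($A{\left(m \right)} = \frac{1}{6} \left(-4\right) = - \frac{2}{3}$)
$P{\left(f \right)} = - \frac{2}{3}$ ($P{\left(f \right)} = f f 0 - \frac{2}{3} = f 0 - \frac{2}{3} = 0 - \frac{2}{3} = - \frac{2}{3}$)
$P{\left(-282 \right)} + 227075 = - \frac{2}{3} + 227075 = \frac{681223}{3}$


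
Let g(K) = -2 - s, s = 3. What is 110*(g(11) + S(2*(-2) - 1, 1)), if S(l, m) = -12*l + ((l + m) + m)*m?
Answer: 5720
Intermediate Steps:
g(K) = -5 (g(K) = -2 - 1*3 = -2 - 3 = -5)
S(l, m) = -12*l + m*(l + 2*m) (S(l, m) = -12*l + (l + 2*m)*m = -12*l + m*(l + 2*m))
110*(g(11) + S(2*(-2) - 1, 1)) = 110*(-5 + (-12*(2*(-2) - 1) + 2*1**2 + (2*(-2) - 1)*1)) = 110*(-5 + (-12*(-4 - 1) + 2*1 + (-4 - 1)*1)) = 110*(-5 + (-12*(-5) + 2 - 5*1)) = 110*(-5 + (60 + 2 - 5)) = 110*(-5 + 57) = 110*52 = 5720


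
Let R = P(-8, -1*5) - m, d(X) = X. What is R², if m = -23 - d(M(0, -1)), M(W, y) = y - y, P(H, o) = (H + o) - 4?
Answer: 36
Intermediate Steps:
P(H, o) = -4 + H + o
M(W, y) = 0
m = -23 (m = -23 - 1*0 = -23 + 0 = -23)
R = 6 (R = (-4 - 8 - 1*5) - 1*(-23) = (-4 - 8 - 5) + 23 = -17 + 23 = 6)
R² = 6² = 36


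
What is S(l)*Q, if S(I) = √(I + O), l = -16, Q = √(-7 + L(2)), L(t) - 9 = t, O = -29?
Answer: 6*I*√5 ≈ 13.416*I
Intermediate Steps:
L(t) = 9 + t
Q = 2 (Q = √(-7 + (9 + 2)) = √(-7 + 11) = √4 = 2)
S(I) = √(-29 + I) (S(I) = √(I - 29) = √(-29 + I))
S(l)*Q = √(-29 - 16)*2 = √(-45)*2 = (3*I*√5)*2 = 6*I*√5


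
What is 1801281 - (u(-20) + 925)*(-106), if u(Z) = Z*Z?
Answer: 1941731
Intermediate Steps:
u(Z) = Z²
1801281 - (u(-20) + 925)*(-106) = 1801281 - ((-20)² + 925)*(-106) = 1801281 - (400 + 925)*(-106) = 1801281 - 1325*(-106) = 1801281 - 1*(-140450) = 1801281 + 140450 = 1941731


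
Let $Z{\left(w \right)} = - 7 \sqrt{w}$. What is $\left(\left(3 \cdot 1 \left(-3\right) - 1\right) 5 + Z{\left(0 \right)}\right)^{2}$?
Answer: $2500$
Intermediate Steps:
$\left(\left(3 \cdot 1 \left(-3\right) - 1\right) 5 + Z{\left(0 \right)}\right)^{2} = \left(\left(3 \cdot 1 \left(-3\right) - 1\right) 5 - 7 \sqrt{0}\right)^{2} = \left(\left(3 \left(-3\right) - 1\right) 5 - 0\right)^{2} = \left(\left(-9 - 1\right) 5 + 0\right)^{2} = \left(\left(-10\right) 5 + 0\right)^{2} = \left(-50 + 0\right)^{2} = \left(-50\right)^{2} = 2500$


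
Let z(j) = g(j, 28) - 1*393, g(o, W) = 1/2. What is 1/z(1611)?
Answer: -2/785 ≈ -0.0025478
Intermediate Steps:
g(o, W) = ½
z(j) = -785/2 (z(j) = ½ - 1*393 = ½ - 393 = -785/2)
1/z(1611) = 1/(-785/2) = -2/785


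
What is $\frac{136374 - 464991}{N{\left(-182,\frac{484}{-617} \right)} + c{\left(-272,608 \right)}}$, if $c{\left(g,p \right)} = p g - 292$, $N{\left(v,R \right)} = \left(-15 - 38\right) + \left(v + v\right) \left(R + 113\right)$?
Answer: $\frac{202756689}{127452125} \approx 1.5908$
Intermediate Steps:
$N{\left(v,R \right)} = -53 + 2 v \left(113 + R\right)$
$c{\left(g,p \right)} = -292 + g p$ ($c{\left(g,p \right)} = g p - 292 = -292 + g p$)
$\frac{136374 - 464991}{N{\left(-182,\frac{484}{-617} \right)} + c{\left(-272,608 \right)}} = \frac{136374 - 464991}{\left(-53 + 226 \left(-182\right) + 2 \frac{484}{-617} \left(-182\right)\right) - 165668} = - \frac{328617}{\left(-53 - 41132 + 2 \cdot 484 \left(- \frac{1}{617}\right) \left(-182\right)\right) - 165668} = - \frac{328617}{\left(-53 - 41132 + 2 \left(- \frac{484}{617}\right) \left(-182\right)\right) - 165668} = - \frac{328617}{\left(-53 - 41132 + \frac{176176}{617}\right) - 165668} = - \frac{328617}{- \frac{25234969}{617} - 165668} = - \frac{328617}{- \frac{127452125}{617}} = \left(-328617\right) \left(- \frac{617}{127452125}\right) = \frac{202756689}{127452125}$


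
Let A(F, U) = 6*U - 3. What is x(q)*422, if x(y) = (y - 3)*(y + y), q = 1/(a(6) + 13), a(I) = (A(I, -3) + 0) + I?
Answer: 1477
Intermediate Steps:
A(F, U) = -3 + 6*U
a(I) = -21 + I (a(I) = ((-3 + 6*(-3)) + 0) + I = ((-3 - 18) + 0) + I = (-21 + 0) + I = -21 + I)
q = -½ (q = 1/((-21 + 6) + 13) = 1/(-15 + 13) = 1/(-2) = -½ ≈ -0.50000)
x(y) = 2*y*(-3 + y) (x(y) = (-3 + y)*(2*y) = 2*y*(-3 + y))
x(q)*422 = (2*(-½)*(-3 - ½))*422 = (2*(-½)*(-7/2))*422 = (7/2)*422 = 1477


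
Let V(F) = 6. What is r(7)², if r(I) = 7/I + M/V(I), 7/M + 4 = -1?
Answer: 529/900 ≈ 0.58778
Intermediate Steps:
M = -7/5 (M = 7/(-4 - 1) = 7/(-5) = 7*(-⅕) = -7/5 ≈ -1.4000)
r(I) = -7/30 + 7/I (r(I) = 7/I - 7/5/6 = 7/I - 7/5*⅙ = 7/I - 7/30 = -7/30 + 7/I)
r(7)² = (-7/30 + 7/7)² = (-7/30 + 7*(⅐))² = (-7/30 + 1)² = (23/30)² = 529/900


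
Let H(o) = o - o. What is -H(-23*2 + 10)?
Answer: 0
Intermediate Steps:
H(o) = 0
-H(-23*2 + 10) = -1*0 = 0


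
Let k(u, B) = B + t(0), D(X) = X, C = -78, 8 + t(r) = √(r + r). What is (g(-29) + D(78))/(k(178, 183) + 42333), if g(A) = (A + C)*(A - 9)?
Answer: 1036/10627 ≈ 0.097488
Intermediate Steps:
t(r) = -8 + √2*√r (t(r) = -8 + √(r + r) = -8 + √(2*r) = -8 + √2*√r)
k(u, B) = -8 + B (k(u, B) = B + (-8 + √2*√0) = B + (-8 + √2*0) = B + (-8 + 0) = B - 8 = -8 + B)
g(A) = (-78 + A)*(-9 + A) (g(A) = (A - 78)*(A - 9) = (-78 + A)*(-9 + A))
(g(-29) + D(78))/(k(178, 183) + 42333) = ((702 + (-29)² - 87*(-29)) + 78)/((-8 + 183) + 42333) = ((702 + 841 + 2523) + 78)/(175 + 42333) = (4066 + 78)/42508 = 4144*(1/42508) = 1036/10627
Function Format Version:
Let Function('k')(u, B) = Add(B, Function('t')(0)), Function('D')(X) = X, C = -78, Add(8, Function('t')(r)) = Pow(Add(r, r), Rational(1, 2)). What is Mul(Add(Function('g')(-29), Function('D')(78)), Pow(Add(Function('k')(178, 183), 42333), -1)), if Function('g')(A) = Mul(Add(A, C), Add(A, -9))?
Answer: Rational(1036, 10627) ≈ 0.097488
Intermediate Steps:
Function('t')(r) = Add(-8, Mul(Pow(2, Rational(1, 2)), Pow(r, Rational(1, 2)))) (Function('t')(r) = Add(-8, Pow(Add(r, r), Rational(1, 2))) = Add(-8, Pow(Mul(2, r), Rational(1, 2))) = Add(-8, Mul(Pow(2, Rational(1, 2)), Pow(r, Rational(1, 2)))))
Function('k')(u, B) = Add(-8, B) (Function('k')(u, B) = Add(B, Add(-8, Mul(Pow(2, Rational(1, 2)), Pow(0, Rational(1, 2))))) = Add(B, Add(-8, Mul(Pow(2, Rational(1, 2)), 0))) = Add(B, Add(-8, 0)) = Add(B, -8) = Add(-8, B))
Function('g')(A) = Mul(Add(-78, A), Add(-9, A)) (Function('g')(A) = Mul(Add(A, -78), Add(A, -9)) = Mul(Add(-78, A), Add(-9, A)))
Mul(Add(Function('g')(-29), Function('D')(78)), Pow(Add(Function('k')(178, 183), 42333), -1)) = Mul(Add(Add(702, Pow(-29, 2), Mul(-87, -29)), 78), Pow(Add(Add(-8, 183), 42333), -1)) = Mul(Add(Add(702, 841, 2523), 78), Pow(Add(175, 42333), -1)) = Mul(Add(4066, 78), Pow(42508, -1)) = Mul(4144, Rational(1, 42508)) = Rational(1036, 10627)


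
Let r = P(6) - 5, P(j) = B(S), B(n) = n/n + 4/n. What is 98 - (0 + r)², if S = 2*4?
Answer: 343/4 ≈ 85.750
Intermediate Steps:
S = 8
B(n) = 1 + 4/n
P(j) = 3/2 (P(j) = (4 + 8)/8 = (⅛)*12 = 3/2)
r = -7/2 (r = 3/2 - 5 = -7/2 ≈ -3.5000)
98 - (0 + r)² = 98 - (0 - 7/2)² = 98 - (-7/2)² = 98 - 1*49/4 = 98 - 49/4 = 343/4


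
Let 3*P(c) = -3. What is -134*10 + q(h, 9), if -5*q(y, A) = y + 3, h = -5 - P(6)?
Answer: -6699/5 ≈ -1339.8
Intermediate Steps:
P(c) = -1 (P(c) = (⅓)*(-3) = -1)
h = -4 (h = -5 - 1*(-1) = -5 + 1 = -4)
q(y, A) = -⅗ - y/5 (q(y, A) = -(y + 3)/5 = -(3 + y)/5 = -⅗ - y/5)
-134*10 + q(h, 9) = -134*10 + (-⅗ - ⅕*(-4)) = -1340 + (-⅗ + ⅘) = -1340 + ⅕ = -6699/5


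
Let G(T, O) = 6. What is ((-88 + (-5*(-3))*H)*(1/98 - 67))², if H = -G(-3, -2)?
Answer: 341388961225/2401 ≈ 1.4219e+8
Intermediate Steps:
H = -6 (H = -1*6 = -6)
((-88 + (-5*(-3))*H)*(1/98 - 67))² = ((-88 - 5*(-3)*(-6))*(1/98 - 67))² = ((-88 + 15*(-6))*(1/98 - 67))² = ((-88 - 90)*(-6565/98))² = (-178*(-6565/98))² = (584285/49)² = 341388961225/2401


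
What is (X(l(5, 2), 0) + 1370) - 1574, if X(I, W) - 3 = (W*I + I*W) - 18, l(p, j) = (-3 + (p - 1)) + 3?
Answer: -219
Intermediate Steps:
l(p, j) = -1 + p (l(p, j) = (-3 + (-1 + p)) + 3 = (-4 + p) + 3 = -1 + p)
X(I, W) = -15 + 2*I*W (X(I, W) = 3 + ((W*I + I*W) - 18) = 3 + ((I*W + I*W) - 18) = 3 + (2*I*W - 18) = 3 + (-18 + 2*I*W) = -15 + 2*I*W)
(X(l(5, 2), 0) + 1370) - 1574 = ((-15 + 2*(-1 + 5)*0) + 1370) - 1574 = ((-15 + 2*4*0) + 1370) - 1574 = ((-15 + 0) + 1370) - 1574 = (-15 + 1370) - 1574 = 1355 - 1574 = -219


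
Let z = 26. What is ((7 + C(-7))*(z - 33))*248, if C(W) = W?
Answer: 0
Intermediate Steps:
((7 + C(-7))*(z - 33))*248 = ((7 - 7)*(26 - 33))*248 = (0*(-7))*248 = 0*248 = 0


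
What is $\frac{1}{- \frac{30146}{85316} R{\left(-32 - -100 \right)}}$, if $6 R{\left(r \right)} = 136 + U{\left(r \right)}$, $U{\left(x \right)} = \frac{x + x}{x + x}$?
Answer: $- \frac{255948}{2065001} \approx -0.12395$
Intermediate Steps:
$U{\left(x \right)} = 1$ ($U{\left(x \right)} = \frac{2 x}{2 x} = 2 x \frac{1}{2 x} = 1$)
$R{\left(r \right)} = \frac{137}{6}$ ($R{\left(r \right)} = \frac{136 + 1}{6} = \frac{1}{6} \cdot 137 = \frac{137}{6}$)
$\frac{1}{- \frac{30146}{85316} R{\left(-32 - -100 \right)}} = \frac{1}{- \frac{30146}{85316} \cdot \frac{137}{6}} = \frac{1}{\left(-30146\right) \frac{1}{85316}} \cdot \frac{6}{137} = \frac{1}{- \frac{15073}{42658}} \cdot \frac{6}{137} = \left(- \frac{42658}{15073}\right) \frac{6}{137} = - \frac{255948}{2065001}$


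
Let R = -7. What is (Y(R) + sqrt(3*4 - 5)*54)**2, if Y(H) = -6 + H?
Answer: 20581 - 1404*sqrt(7) ≈ 16866.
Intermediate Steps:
(Y(R) + sqrt(3*4 - 5)*54)**2 = ((-6 - 7) + sqrt(3*4 - 5)*54)**2 = (-13 + sqrt(12 - 5)*54)**2 = (-13 + sqrt(7)*54)**2 = (-13 + 54*sqrt(7))**2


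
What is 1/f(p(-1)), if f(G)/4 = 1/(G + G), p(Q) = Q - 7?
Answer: -4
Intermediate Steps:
p(Q) = -7 + Q
f(G) = 2/G (f(G) = 4/(G + G) = 4/((2*G)) = 4*(1/(2*G)) = 2/G)
1/f(p(-1)) = 1/(2/(-7 - 1)) = 1/(2/(-8)) = 1/(2*(-⅛)) = 1/(-¼) = -4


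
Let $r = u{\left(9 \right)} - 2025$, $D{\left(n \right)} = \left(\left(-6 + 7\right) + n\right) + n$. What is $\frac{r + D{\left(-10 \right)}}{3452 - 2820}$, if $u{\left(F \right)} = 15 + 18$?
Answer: $- \frac{2011}{632} \approx -3.182$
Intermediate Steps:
$u{\left(F \right)} = 33$
$D{\left(n \right)} = 1 + 2 n$ ($D{\left(n \right)} = \left(1 + n\right) + n = 1 + 2 n$)
$r = -1992$ ($r = 33 - 2025 = -1992$)
$\frac{r + D{\left(-10 \right)}}{3452 - 2820} = \frac{-1992 + \left(1 + 2 \left(-10\right)\right)}{3452 - 2820} = \frac{-1992 + \left(1 - 20\right)}{632} = \left(-1992 - 19\right) \frac{1}{632} = \left(-2011\right) \frac{1}{632} = - \frac{2011}{632}$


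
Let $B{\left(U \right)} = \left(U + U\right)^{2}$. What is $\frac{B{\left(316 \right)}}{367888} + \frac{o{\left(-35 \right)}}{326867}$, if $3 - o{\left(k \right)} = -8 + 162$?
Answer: $\frac{8156435845}{7515652931} \approx 1.0853$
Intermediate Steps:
$o{\left(k \right)} = -151$ ($o{\left(k \right)} = 3 - \left(-8 + 162\right) = 3 - 154 = -151$)
$B{\left(U \right)} = 4 U^{2}$ ($B{\left(U \right)} = \left(2 U\right)^{2} = 4 U^{2}$)
$\frac{B{\left(316 \right)}}{367888} + \frac{o{\left(-35 \right)}}{326867} = \frac{4 \cdot 316^{2}}{367888} - \frac{151}{326867} = 4 \cdot 99856 \cdot \frac{1}{367888} - \frac{151}{326867} = 399424 \cdot \frac{1}{367888} - \frac{151}{326867} = \frac{24964}{22993} - \frac{151}{326867} = \frac{8156435845}{7515652931}$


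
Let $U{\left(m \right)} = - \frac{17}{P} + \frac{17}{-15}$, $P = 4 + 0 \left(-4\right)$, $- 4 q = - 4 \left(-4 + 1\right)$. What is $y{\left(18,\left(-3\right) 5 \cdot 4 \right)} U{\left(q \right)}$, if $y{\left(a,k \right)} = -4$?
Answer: $\frac{323}{15} \approx 21.533$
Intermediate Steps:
$q = -3$ ($q = - \frac{\left(-4\right) \left(-4 + 1\right)}{4} = - \frac{\left(-4\right) \left(-3\right)}{4} = \left(- \frac{1}{4}\right) 12 = -3$)
$P = 4$ ($P = 4 + 0 = 4$)
$U{\left(m \right)} = - \frac{323}{60}$ ($U{\left(m \right)} = - \frac{17}{4} + \frac{17}{-15} = \left(-17\right) \frac{1}{4} + 17 \left(- \frac{1}{15}\right) = - \frac{17}{4} - \frac{17}{15} = - \frac{323}{60}$)
$y{\left(18,\left(-3\right) 5 \cdot 4 \right)} U{\left(q \right)} = \left(-4\right) \left(- \frac{323}{60}\right) = \frac{323}{15}$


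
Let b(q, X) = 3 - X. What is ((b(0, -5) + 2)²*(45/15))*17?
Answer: 5100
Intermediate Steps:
((b(0, -5) + 2)²*(45/15))*17 = (((3 - 1*(-5)) + 2)²*(45/15))*17 = (((3 + 5) + 2)²*(45*(1/15)))*17 = ((8 + 2)²*3)*17 = (10²*3)*17 = (100*3)*17 = 300*17 = 5100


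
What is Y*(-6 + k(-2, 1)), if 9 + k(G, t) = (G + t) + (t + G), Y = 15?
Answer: -255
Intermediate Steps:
k(G, t) = -9 + 2*G + 2*t (k(G, t) = -9 + ((G + t) + (t + G)) = -9 + ((G + t) + (G + t)) = -9 + (2*G + 2*t) = -9 + 2*G + 2*t)
Y*(-6 + k(-2, 1)) = 15*(-6 + (-9 + 2*(-2) + 2*1)) = 15*(-6 + (-9 - 4 + 2)) = 15*(-6 - 11) = 15*(-17) = -255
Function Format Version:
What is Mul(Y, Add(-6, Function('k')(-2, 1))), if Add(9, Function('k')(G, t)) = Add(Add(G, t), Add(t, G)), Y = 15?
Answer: -255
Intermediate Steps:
Function('k')(G, t) = Add(-9, Mul(2, G), Mul(2, t)) (Function('k')(G, t) = Add(-9, Add(Add(G, t), Add(t, G))) = Add(-9, Add(Add(G, t), Add(G, t))) = Add(-9, Add(Mul(2, G), Mul(2, t))) = Add(-9, Mul(2, G), Mul(2, t)))
Mul(Y, Add(-6, Function('k')(-2, 1))) = Mul(15, Add(-6, Add(-9, Mul(2, -2), Mul(2, 1)))) = Mul(15, Add(-6, Add(-9, -4, 2))) = Mul(15, Add(-6, -11)) = Mul(15, -17) = -255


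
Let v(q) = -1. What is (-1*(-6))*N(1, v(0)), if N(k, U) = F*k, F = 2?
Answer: 12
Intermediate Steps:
N(k, U) = 2*k
(-1*(-6))*N(1, v(0)) = (-1*(-6))*(2*1) = 6*2 = 12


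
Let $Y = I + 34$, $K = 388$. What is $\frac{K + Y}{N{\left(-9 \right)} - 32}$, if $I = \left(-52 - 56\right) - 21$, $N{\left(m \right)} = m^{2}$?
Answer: $\frac{293}{49} \approx 5.9796$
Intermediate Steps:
$I = -129$ ($I = -108 - 21 = -129$)
$Y = -95$ ($Y = -129 + 34 = -95$)
$\frac{K + Y}{N{\left(-9 \right)} - 32} = \frac{388 - 95}{\left(-9\right)^{2} - 32} = \frac{293}{81 - 32} = \frac{293}{49}$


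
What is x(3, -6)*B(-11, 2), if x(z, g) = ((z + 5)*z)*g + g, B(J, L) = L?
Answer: -300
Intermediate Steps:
x(z, g) = g + g*z*(5 + z) (x(z, g) = ((5 + z)*z)*g + g = (z*(5 + z))*g + g = g*z*(5 + z) + g = g + g*z*(5 + z))
x(3, -6)*B(-11, 2) = -6*(1 + 3**2 + 5*3)*2 = -6*(1 + 9 + 15)*2 = -6*25*2 = -150*2 = -300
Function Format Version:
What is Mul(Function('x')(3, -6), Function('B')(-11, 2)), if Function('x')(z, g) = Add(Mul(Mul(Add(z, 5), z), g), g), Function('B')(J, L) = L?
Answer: -300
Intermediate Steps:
Function('x')(z, g) = Add(g, Mul(g, z, Add(5, z))) (Function('x')(z, g) = Add(Mul(Mul(Add(5, z), z), g), g) = Add(Mul(Mul(z, Add(5, z)), g), g) = Add(Mul(g, z, Add(5, z)), g) = Add(g, Mul(g, z, Add(5, z))))
Mul(Function('x')(3, -6), Function('B')(-11, 2)) = Mul(Mul(-6, Add(1, Pow(3, 2), Mul(5, 3))), 2) = Mul(Mul(-6, Add(1, 9, 15)), 2) = Mul(Mul(-6, 25), 2) = Mul(-150, 2) = -300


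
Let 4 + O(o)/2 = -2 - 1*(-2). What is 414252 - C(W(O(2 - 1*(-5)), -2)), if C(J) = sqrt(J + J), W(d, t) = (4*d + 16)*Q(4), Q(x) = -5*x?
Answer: 414252 - 8*sqrt(10) ≈ 4.1423e+5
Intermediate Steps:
O(o) = -8 (O(o) = -8 + 2*(-2 - 1*(-2)) = -8 + 2*(-2 + 2) = -8 + 2*0 = -8 + 0 = -8)
W(d, t) = -320 - 80*d (W(d, t) = (4*d + 16)*(-5*4) = (16 + 4*d)*(-20) = -320 - 80*d)
C(J) = sqrt(2)*sqrt(J) (C(J) = sqrt(2*J) = sqrt(2)*sqrt(J))
414252 - C(W(O(2 - 1*(-5)), -2)) = 414252 - sqrt(2)*sqrt(-320 - 80*(-8)) = 414252 - sqrt(2)*sqrt(-320 + 640) = 414252 - sqrt(2)*sqrt(320) = 414252 - sqrt(2)*8*sqrt(5) = 414252 - 8*sqrt(10)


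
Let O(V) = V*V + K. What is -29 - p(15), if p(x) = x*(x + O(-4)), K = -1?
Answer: -479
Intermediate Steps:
O(V) = -1 + V² (O(V) = V*V - 1 = V² - 1 = -1 + V²)
p(x) = x*(15 + x) (p(x) = x*(x + (-1 + (-4)²)) = x*(x + (-1 + 16)) = x*(x + 15) = x*(15 + x))
-29 - p(15) = -29 - 15*(15 + 15) = -29 - 15*30 = -29 - 1*450 = -29 - 450 = -479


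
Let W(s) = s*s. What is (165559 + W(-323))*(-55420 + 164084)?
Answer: 29327109632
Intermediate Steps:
W(s) = s²
(165559 + W(-323))*(-55420 + 164084) = (165559 + (-323)²)*(-55420 + 164084) = (165559 + 104329)*108664 = 269888*108664 = 29327109632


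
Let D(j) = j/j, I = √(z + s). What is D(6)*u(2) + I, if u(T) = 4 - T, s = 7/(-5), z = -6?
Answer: 2 + I*√185/5 ≈ 2.0 + 2.7203*I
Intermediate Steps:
s = -7/5 (s = 7*(-⅕) = -7/5 ≈ -1.4000)
I = I*√185/5 (I = √(-6 - 7/5) = √(-37/5) = I*√185/5 ≈ 2.7203*I)
D(j) = 1
D(6)*u(2) + I = 1*(4 - 1*2) + I*√185/5 = 1*(4 - 2) + I*√185/5 = 1*2 + I*√185/5 = 2 + I*√185/5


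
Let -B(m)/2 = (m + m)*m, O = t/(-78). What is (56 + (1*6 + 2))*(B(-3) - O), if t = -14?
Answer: -90304/39 ≈ -2315.5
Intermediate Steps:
O = 7/39 (O = -14/(-78) = -14*(-1/78) = 7/39 ≈ 0.17949)
B(m) = -4*m² (B(m) = -2*(m + m)*m = -2*2*m*m = -4*m²)
(56 + (1*6 + 2))*(B(-3) - O) = (56 + (1*6 + 2))*(-4*(-3)² - 1*7/39) = (56 + (6 + 2))*(-4*9 - 7/39) = (56 + 8)*(-36 - 7/39) = 64*(-1411/39) = -90304/39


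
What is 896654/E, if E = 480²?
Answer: 448327/115200 ≈ 3.8917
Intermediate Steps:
E = 230400
896654/E = 896654/230400 = 896654*(1/230400) = 448327/115200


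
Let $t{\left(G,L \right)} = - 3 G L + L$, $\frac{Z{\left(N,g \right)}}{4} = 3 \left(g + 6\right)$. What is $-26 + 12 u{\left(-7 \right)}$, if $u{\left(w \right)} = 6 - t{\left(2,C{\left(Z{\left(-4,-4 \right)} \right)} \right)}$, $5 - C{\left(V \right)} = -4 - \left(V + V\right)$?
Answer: $3466$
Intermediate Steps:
$Z{\left(N,g \right)} = 72 + 12 g$ ($Z{\left(N,g \right)} = 4 \cdot 3 \left(g + 6\right) = 4 \cdot 3 \left(6 + g\right) = 4 \left(18 + 3 g\right) = 72 + 12 g$)
$C{\left(V \right)} = 9 + 2 V$ ($C{\left(V \right)} = 5 - \left(-4 - \left(V + V\right)\right) = 5 - \left(-4 - 2 V\right) = 5 + \left(4 + 2 V\right) = 9 + 2 V$)
$t{\left(G,L \right)} = L - 3 G L$ ($t{\left(G,L \right)} = - 3 G L + L = L - 3 G L$)
$u{\left(w \right)} = 291$ ($u{\left(w \right)} = 6 - \left(9 + 2 \left(72 + 12 \left(-4\right)\right)\right) \left(1 - 6\right) = 6 - \left(9 + 2 \left(72 - 48\right)\right) \left(1 - 6\right) = 6 - \left(9 + 2 \cdot 24\right) \left(-5\right) = 6 - \left(9 + 48\right) \left(-5\right) = 6 - 57 \left(-5\right) = 6 - -285 = 6 + 285 = 291$)
$-26 + 12 u{\left(-7 \right)} = -26 + 12 \cdot 291 = -26 + 3492 = 3466$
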